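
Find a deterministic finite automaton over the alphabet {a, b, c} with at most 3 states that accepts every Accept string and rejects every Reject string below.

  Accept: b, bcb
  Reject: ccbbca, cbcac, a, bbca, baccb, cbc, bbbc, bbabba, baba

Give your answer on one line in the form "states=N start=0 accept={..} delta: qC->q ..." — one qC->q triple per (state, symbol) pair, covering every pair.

states=3 start=0 accept={1} delta: 0a->0 0b->1 0c->0 1a->1 1b->0 1c->2 2a->0 2b->1 2c->1

State merging on the prefix tree: take the shortest (then alphabetical) example prefix whose next move is undefined and point that move at state 0, else 1, else 2, ...; a target is out if some Accept/Reject pair would then sit in one state with the same input left (inseparable). If every existing state is out, open a new one.
a: 0a undefined. 0a->0: ok.
b: 0b undefined. 0b->0: no, b/a meet in 0. Open state 1: 0b->1.
c: 0c undefined. 0c->0: ok.
ba: 1a undefined. 1a->0: no, b/baccb meet in 1. 1a->1: ok.
bb: 1b undefined. 1b->0: ok.
bc: 1c undefined. 1c->0: no, b/baccb meet in 1. 1c->1: no, b/cbcac meet in 1. Open state 2: 1c->2.
bcb: 2b undefined. 2b->0: no, bcb/ccbbca meet in 0. 2b->1: ok.
bacc: 2c undefined. 2c->0: no, b/baccb meet in 1. 2c->1: ok.
cbca: 2a undefined. 2a->0: ok.
All examples now run through 3 states with every (state, symbol) defined. Accept strings end in {1}, Reject strings end in {0,2}; accept={1}.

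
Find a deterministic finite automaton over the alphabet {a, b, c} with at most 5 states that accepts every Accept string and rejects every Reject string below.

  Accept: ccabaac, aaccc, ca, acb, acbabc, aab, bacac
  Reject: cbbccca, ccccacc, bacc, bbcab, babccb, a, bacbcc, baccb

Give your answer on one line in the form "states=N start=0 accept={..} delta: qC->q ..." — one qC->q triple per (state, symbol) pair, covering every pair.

Grow the machine one transition at a time. Run the examples from 0; the earliest place one falls off (shortest prefix, ties alphabetical) gets sent to the lowest-numbered state that keeps every Accept/Reject pair distinguishable — a pair clashes when both reach the same state with identical unread suffix — and to a fresh state only if none does.
a: 0a undefined. 0a->0: ok.
b: 0b undefined. 0b->0: no, aab/a meet in 0. Open state 1: 0b->1.
c: 0c undefined. 0c->0: no, aaccc/ccccacc meet in 0. 0c->1: ok.
ba: 1a undefined. 1a->0: no, ca/a meet in 0. 1a->1: no, aaccc/bacc meet in 1 with "cc" left. Open state 2: 1a->2.
bb: 1b undefined. 1b->0: no, acb/a meet in 0. 1b->1: ok.
cc: 1c undefined. 1c->0: no, aaccc/bbcab meet in 1. 1c->1: no, ca/cbbccca meet in 2. 1c->2: ok.
bab: 2b undefined. 2b->0: ok.
bac: 2c undefined. 2c->0: no, aaccc/babccb meet in 0. 2c->1: no, aaccc/bacbcc meet in 1. 2c->2: no, aaccc/bacc meet in 2. Open state 3: 2c->3.
cca: 2a undefined. 2a->0: no, ccabaac/bbcab meet in 1. 2a->1: no, acb/bbcab meet in 1. 2a->2: ok.
baca: 3a undefined. 3a->0: ok.
bacb: 3b undefined. 3b->0: no, ca/bacbcc meet in 2. 3b->1: no, aaccc/bacbcc meet in 3. 3b->2: ok.
bacc: 3c undefined. 3c->0: no, ccabaac/baccb meet in 1. 3c->1: no, ccabaac/ccccacc meet in 1. 3c->2: no, ca/cbbccca meet in 2. 3c->3: no, aaccc/bacc meet in 3. Open state 4: 3c->4.
baccb: 4b undefined. 4b->0: ok.
cccca: 4a undefined. 4a->0: no, ca/ccccacc meet in 2. 4a->1: no, ccabaac/cbbccca meet in 1. 4a->2: no, ca/cbbccca meet in 2. 4a->3: no, aaccc/cbbccca meet in 3. 4a->4: ok.
ccccac: 4c undefined. 4c->0: no, ccabaac/ccccacc meet in 1. 4c->1: no, ca/ccccacc meet in 2. 4c->2: no, aaccc/ccccacc meet in 3. 4c->3: ok.
All examples now run through 5 states with every (state, symbol) defined. Accept strings end in {1,2,3}, Reject strings end in {0,4}; accept={1,2,3}.

states=5 start=0 accept={1,2,3} delta: 0a->0 0b->1 0c->1 1a->2 1b->1 1c->2 2a->2 2b->0 2c->3 3a->0 3b->2 3c->4 4a->4 4b->0 4c->3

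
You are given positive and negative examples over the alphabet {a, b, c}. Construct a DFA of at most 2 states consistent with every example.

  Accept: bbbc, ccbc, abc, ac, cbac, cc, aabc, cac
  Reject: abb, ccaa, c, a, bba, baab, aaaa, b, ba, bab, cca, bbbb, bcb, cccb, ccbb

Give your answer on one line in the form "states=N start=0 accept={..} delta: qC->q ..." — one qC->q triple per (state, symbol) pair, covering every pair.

states=2 start=0 accept={0} delta: 0a->1 0b->1 0c->1 1a->1 1b->1 1c->0

Grow the machine one transition at a time. Run the examples from 0; the earliest place one falls off (shortest prefix, ties alphabetical) gets sent to the lowest-numbered state that keeps every Accept/Reject pair distinguishable — a pair clashes when both reach the same state with identical unread suffix — and to a fresh state only if none does.
a: 0a undefined. 0a->0: no, ac/c meet in 0 with "c" left. Open state 1: 0a->1.
b: 0b undefined. 0b->0: no, bbbc/c meet in 0 with "c" left. 0b->1: ok.
c: 0c undefined. 0c->0: no, cc/c meet in 0. 0c->1: ok.
aa: 1a undefined. 1a->0: no, cac/c meet in 1. 1a->1: ok.
ab: 1b undefined. 1b->0: no, abc/abb meet in 1. 1b->1: ok.
ac: 1c undefined. 1c->0: ok.
All examples now run through 2 states with every (state, symbol) defined. Accept strings end in {0}, Reject strings end in {1}; accept={0}.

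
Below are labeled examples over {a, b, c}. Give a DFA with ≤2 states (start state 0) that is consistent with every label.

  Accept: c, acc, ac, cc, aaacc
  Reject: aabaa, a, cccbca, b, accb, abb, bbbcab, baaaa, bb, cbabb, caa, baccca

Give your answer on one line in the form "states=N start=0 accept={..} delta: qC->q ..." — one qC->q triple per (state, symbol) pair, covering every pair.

states=2 start=0 accept={1} delta: 0a->0 0b->0 0c->1 1a->0 1b->0 1c->1

Grow the machine one transition at a time. Run the examples from 0; the earliest place one falls off (shortest prefix, ties alphabetical) gets sent to the lowest-numbered state that keeps every Accept/Reject pair distinguishable — a pair clashes when both reach the same state with identical unread suffix — and to a fresh state only if none does.
a: 0a undefined. 0a->0: ok.
b: 0b undefined. 0b->0: ok.
c: 0c undefined. 0c->0: no, c/aabaa meet in 0. Open state 1: 0c->1.
ca: 1a undefined. 1a->0: ok.
cb: 1b undefined. 1b->0: ok.
cc: 1c undefined. 1c->0: no, acc/aabaa meet in 0. 1c->1: ok.
All examples now run through 2 states with every (state, symbol) defined. Accept strings end in {1}, Reject strings end in {0}; accept={1}.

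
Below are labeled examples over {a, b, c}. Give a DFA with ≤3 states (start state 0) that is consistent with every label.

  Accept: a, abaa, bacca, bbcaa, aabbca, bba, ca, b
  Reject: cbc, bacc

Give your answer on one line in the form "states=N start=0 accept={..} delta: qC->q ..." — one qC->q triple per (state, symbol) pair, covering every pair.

states=2 start=0 accept={0} delta: 0a->0 0b->0 0c->1 1a->0 1b->0 1c->1

State merging on the prefix tree: take the shortest (then alphabetical) example prefix whose next move is undefined and point that move at state 0, else 1, else 2, ...; a target is out if some Accept/Reject pair would then sit in one state with the same input left (inseparable). If every existing state is out, open a new one.
a: 0a undefined. 0a->0: ok.
b: 0b undefined. 0b->0: ok.
c: 0c undefined. 0c->0: no, a/cbc meet in 0. Open state 1: 0c->1.
ca: 1a undefined. 1a->0: ok.
cb: 1b undefined. 1b->0: ok.
bacc: 1c undefined. 1c->0: no, a/bacc meet in 0. 1c->1: ok.
All examples now run through 2 states with every (state, symbol) defined. Accept strings end in {0}, Reject strings end in {1}; accept={0}.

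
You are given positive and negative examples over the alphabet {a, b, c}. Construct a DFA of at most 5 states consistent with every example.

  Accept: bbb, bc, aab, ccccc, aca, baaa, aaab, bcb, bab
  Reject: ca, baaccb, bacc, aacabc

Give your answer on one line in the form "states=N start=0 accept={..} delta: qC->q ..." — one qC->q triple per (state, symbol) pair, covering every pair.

states=4 start=0 accept={0,2} delta: 0a->1 0b->0 0c->0 1a->2 1b->0 1c->1 2a->0 2b->0 2c->3 3a->3 3b->1 3c->3

Fold the examples into a partial DFA from state 0: repeatedly fix the first undefined (state, symbol) met by the shortest-then-alphabetical prefix, trying targets in increasing order and rejecting any under which an Accept and a Reject string meet in one state with the same remainder; add a state when all current targets are rejected. Accepting states are where Accept strings end.
a: 0a undefined. 0a->0: no, aca/ca meet in 0 with "ca" left. Open state 1: 0a->1.
b: 0b undefined. 0b->0: ok.
c: 0c undefined. 0c->0: ok.
aa: 1a undefined. 1a->0: no, bbb/baaccb meet in 0. 1a->1: no, baaa/ca meet in 1. Open state 2: 1a->2.
ac: 1c undefined. 1c->0: no, bbb/bacc meet in 0. 1c->1: ok.
aaa: 2a undefined. 2a->0: ok.
aab: 2b undefined. 2b->0: ok.
aac: 2c undefined. 2c->0: no, bbb/baaccb meet in 0. 2c->1: no, bbb/aacabc meet in 0. 2c->2: no, bbb/baaccb meet in 0. Open state 3: 2c->3.
bab: 1b undefined. 1b->0: ok.
aaca: 3a undefined. 3a->0: no, bbb/aacabc meet in 0. 3a->1: no, bbb/aacabc meet in 0. 3a->2: no, bbb/aacabc meet in 0. 3a->3: ok.
aacab: 3b undefined. 3b->0: no, bbb/aacabc meet in 0. 3b->1: ok.
baacc: 3c undefined. 3c->0: no, bbb/baaccb meet in 0. 3c->1: no, bbb/baaccb meet in 0. 3c->2: no, bbb/baaccb meet in 0. 3c->3: ok.
All examples now run through 4 states with every (state, symbol) defined. Accept strings end in {0,2}, Reject strings end in {1}; accept={0,2}.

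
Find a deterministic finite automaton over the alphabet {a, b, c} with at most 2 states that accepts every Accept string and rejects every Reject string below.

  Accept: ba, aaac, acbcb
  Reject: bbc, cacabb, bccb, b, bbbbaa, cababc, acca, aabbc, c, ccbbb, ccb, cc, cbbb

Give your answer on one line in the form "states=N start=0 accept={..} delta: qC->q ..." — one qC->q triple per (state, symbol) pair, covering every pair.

Grow the machine one transition at a time. Run the examples from 0; the earliest place one falls off (shortest prefix, ties alphabetical) gets sent to the lowest-numbered state that keeps every Accept/Reject pair distinguishable — a pair clashes when both reach the same state with identical unread suffix — and to a fresh state only if none does.
a: 0a undefined. 0a->0: no, aaac/c meet in 0 with "c" left. Open state 1: 0a->1.
b: 0b undefined. 0b->0: ok.
c: 0c undefined. 0c->0: ok.
aa: 1a undefined. 1a->0: ok.
ac: 1c undefined. 1c->0: no, ba/acca meet in 1. 1c->1: ok.
acb: 1b undefined. 1b->0: no, acbcb/bbc meet in 0. 1b->1: ok.
All examples now run through 2 states with every (state, symbol) defined. Accept strings end in {1}, Reject strings end in {0}; accept={1}.

states=2 start=0 accept={1} delta: 0a->1 0b->0 0c->0 1a->0 1b->1 1c->1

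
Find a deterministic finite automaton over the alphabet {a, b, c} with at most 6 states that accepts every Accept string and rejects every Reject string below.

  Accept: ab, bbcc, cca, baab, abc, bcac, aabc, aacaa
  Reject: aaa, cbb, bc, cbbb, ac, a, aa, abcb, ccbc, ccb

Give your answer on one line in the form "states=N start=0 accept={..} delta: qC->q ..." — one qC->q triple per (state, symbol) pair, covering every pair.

states=4 start=0 accept={3} delta: 0a->1 0b->0 0c->2 1a->1 1b->3 1c->2 2a->3 2b->0 2c->3 3a->3 3b->0 3c->3

Grow the machine one transition at a time. Run the examples from 0; the earliest place one falls off (shortest prefix, ties alphabetical) gets sent to the lowest-numbered state that keeps every Accept/Reject pair distinguishable — a pair clashes when both reach the same state with identical unread suffix — and to a fresh state only if none does.
a: 0a undefined. 0a->0: no, abc/bc meet in 0 with "bc" left. Open state 1: 0a->1.
b: 0b undefined. 0b->0: ok.
c: 0c undefined. 0c->0: no, bbcc/cbb meet in 0. 0c->1: no, bbcc/ac meet in 1 with "c" left. Open state 2: 0c->2.
aa: 1a undefined. 1a->0: no, baab/aa meet in 0. 1a->1: ok.
ab: 1b undefined. 1b->0: no, abc/bc meet in 2. 1b->1: no, ab/aaa meet in 1. 1b->2: no, ab/bc meet in 2. Open state 3: 1b->3.
ac: 1c undefined. 1c->0: no, aacaa/aaa meet in 1. 1c->1: no, aacaa/aaa meet in 1. 1c->2: ok.
cb: 2b undefined. 2b->0: ok.
cc: 2c undefined. 2c->0: no, bbcc/cbb meet in 0. 2c->1: no, ab/ccb meet in 3. 2c->2: no, bbcc/bc meet in 2. 2c->3: ok.
abc: 3c undefined. 3c->0: no, abc/cbb meet in 0. 3c->1: no, ab/abcb meet in 3. 3c->2: no, abc/bc meet in 2. 3c->3: ok.
bca: 2a undefined. 2a->0: no, bcac/bc meet in 2. 2a->1: no, bcac/bc meet in 2. 2a->2: no, aacaa/bc meet in 2. 2a->3: ok.
cca: 3a undefined. 3a->0: no, cca/cbb meet in 0. 3a->1: no, cca/aaa meet in 1. 3a->2: no, cca/bc meet in 2. 3a->3: ok.
ccb: 3b undefined. 3b->0: ok.
All examples now run through 4 states with every (state, symbol) defined. Accept strings end in {3}, Reject strings end in {0,1,2}; accept={3}.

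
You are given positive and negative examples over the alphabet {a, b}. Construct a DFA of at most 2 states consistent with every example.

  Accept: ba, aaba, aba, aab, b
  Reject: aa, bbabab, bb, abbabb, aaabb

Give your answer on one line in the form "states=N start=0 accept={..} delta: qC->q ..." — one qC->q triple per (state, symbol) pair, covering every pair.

State merging on the prefix tree: take the shortest (then alphabetical) example prefix whose next move is undefined and point that move at state 0, else 1, else 2, ...; a target is out if some Accept/Reject pair would then sit in one state with the same input left (inseparable). If every existing state is out, open a new one.
a: 0a undefined. 0a->0: ok.
b: 0b undefined. 0b->0: no, ba/aa meet in 0. Open state 1: 0b->1.
ba: 1a undefined. 1a->0: no, ba/aa meet in 0. 1a->1: ok.
bb: 1b undefined. 1b->0: ok.
All examples now run through 2 states with every (state, symbol) defined. Accept strings end in {1}, Reject strings end in {0}; accept={1}.

states=2 start=0 accept={1} delta: 0a->0 0b->1 1a->1 1b->0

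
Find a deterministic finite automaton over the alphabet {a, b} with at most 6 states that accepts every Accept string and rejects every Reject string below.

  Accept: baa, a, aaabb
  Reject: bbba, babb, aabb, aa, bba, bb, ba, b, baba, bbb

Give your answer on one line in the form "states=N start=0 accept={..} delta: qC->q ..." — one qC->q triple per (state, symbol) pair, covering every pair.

states=3 start=0 accept={1} delta: 0a->1 0b->2 1a->0 1b->1 2a->0 2b->2

Grow the machine one transition at a time. Run the examples from 0; the earliest place one falls off (shortest prefix, ties alphabetical) gets sent to the lowest-numbered state that keeps every Accept/Reject pair distinguishable — a pair clashes when both reach the same state with identical unread suffix — and to a fresh state only if none does.
a: 0a undefined. 0a->0: no, a/aa meet in 0. Open state 1: 0a->1.
b: 0b undefined. 0b->0: no, baa/aa meet in 1 with "a" left. 0b->1: no, a/b meet in 1. Open state 2: 0b->2.
aa: 1a undefined. 1a->0: ok.
ba: 2a undefined. 2a->0: ok.
bb: 2b undefined. 2b->0: no, baa/bba meet in 1. 2b->1: no, baa/babb meet in 1. 2b->2: ok.
aaab: 1b undefined. 1b->0: no, aaabb/babb meet in 2. 1b->1: ok.
All examples now run through 3 states with every (state, symbol) defined. Accept strings end in {1}, Reject strings end in {0,2}; accept={1}.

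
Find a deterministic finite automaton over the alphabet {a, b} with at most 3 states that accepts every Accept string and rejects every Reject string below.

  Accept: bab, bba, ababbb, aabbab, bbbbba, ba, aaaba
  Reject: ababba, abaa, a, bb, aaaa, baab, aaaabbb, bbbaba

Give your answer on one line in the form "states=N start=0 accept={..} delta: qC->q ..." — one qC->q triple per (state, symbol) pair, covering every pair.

states=3 start=0 accept={2} delta: 0a->0 0b->1 1a->2 1b->1 2a->0 2b->2

State merging on the prefix tree: take the shortest (then alphabetical) example prefix whose next move is undefined and point that move at state 0, else 1, else 2, ...; a target is out if some Accept/Reject pair would then sit in one state with the same input left (inseparable). If every existing state is out, open a new one.
a: 0a undefined. 0a->0: ok.
b: 0b undefined. 0b->0: no, bab/ababba meet in 0. Open state 1: 0b->1.
ba: 1a undefined. 1a->0: no, bab/baab meet in 1. 1a->1: no, bab/bb meet in 1 with "b" left. Open state 2: 1a->2.
bb: 1b undefined. 1b->0: no, bba/a meet in 0. 1b->1: ok.
baa: 2a undefined. 2a->0: ok.
bab: 2b undefined. 2b->0: no, bab/abaa meet in 0. 2b->1: no, bab/bb meet in 1. 2b->2: ok.
All examples now run through 3 states with every (state, symbol) defined. Accept strings end in {2}, Reject strings end in {0,1}; accept={2}.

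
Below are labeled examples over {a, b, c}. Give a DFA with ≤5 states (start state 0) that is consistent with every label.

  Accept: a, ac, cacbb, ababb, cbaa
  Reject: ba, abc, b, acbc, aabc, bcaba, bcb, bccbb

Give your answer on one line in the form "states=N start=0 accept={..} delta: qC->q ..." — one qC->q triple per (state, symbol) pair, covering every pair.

State merging on the prefix tree: take the shortest (then alphabetical) example prefix whose next move is undefined and point that move at state 0, else 1, else 2, ...; a target is out if some Accept/Reject pair would then sit in one state with the same input left (inseparable). If every existing state is out, open a new one.
a: 0a undefined. 0a->0: ok.
b: 0b undefined. 0b->0: no, a/ba meet in 0. Open state 1: 0b->1.
c: 0c undefined. 0c->0: ok.
ba: 1a undefined. 1a->0: no, a/ba meet in 0. 1a->1: no, cbaa/ba meet in 1. Open state 2: 1a->2.
bc: 1c undefined. 1c->0: no, a/abc meet in 0. 1c->1: no, cacbb/bcb meet in 1 with "b" left. 1c->2: ok.
bca: 2a undefined. 2a->0: ok.
bcb: 2b undefined. 2b->0: no, a/bcb meet in 0. 2b->1: ok.
bcc: 2c undefined. 2c->0: no, cacbb/bccbb meet in 1 with "b" left. 2c->1: ok.
bccb: 1b undefined. 1b->0: ok.
All examples now run through 3 states with every (state, symbol) defined. Accept strings end in {0}, Reject strings end in {1,2}; accept={0}.

states=3 start=0 accept={0} delta: 0a->0 0b->1 0c->0 1a->2 1b->0 1c->2 2a->0 2b->1 2c->1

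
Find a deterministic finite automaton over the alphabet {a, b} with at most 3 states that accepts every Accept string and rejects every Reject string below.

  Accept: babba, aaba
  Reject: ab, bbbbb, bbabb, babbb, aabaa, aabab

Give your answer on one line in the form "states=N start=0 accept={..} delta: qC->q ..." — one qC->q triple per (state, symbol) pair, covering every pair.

states=3 start=0 accept={2} delta: 0a->0 0b->1 1a->2 1b->0 2a->0 2b->0

Grow the machine one transition at a time. Run the examples from 0; the earliest place one falls off (shortest prefix, ties alphabetical) gets sent to the lowest-numbered state that keeps every Accept/Reject pair distinguishable — a pair clashes when both reach the same state with identical unread suffix — and to a fresh state only if none does.
a: 0a undefined. 0a->0: ok.
b: 0b undefined. 0b->0: no, babba/ab meet in 0. Open state 1: 0b->1.
ba: 1a undefined. 1a->0: no, aaba/aabaa meet in 0. 1a->1: no, aaba/ab meet in 1. Open state 2: 1a->2.
bb: 1b undefined. 1b->0: ok.
bab: 2b undefined. 2b->0: ok.
aabaa: 2a undefined. 2a->0: ok.
All examples now run through 3 states with every (state, symbol) defined. Accept strings end in {2}, Reject strings end in {0,1}; accept={2}.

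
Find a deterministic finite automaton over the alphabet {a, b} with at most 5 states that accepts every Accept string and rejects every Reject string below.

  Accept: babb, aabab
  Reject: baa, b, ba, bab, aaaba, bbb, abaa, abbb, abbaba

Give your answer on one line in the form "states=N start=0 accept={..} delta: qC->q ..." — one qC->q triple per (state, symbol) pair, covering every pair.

Fold the examples into a partial DFA from state 0: repeatedly fix the first undefined (state, symbol) met by the shortest-then-alphabetical prefix, trying targets in increasing order and rejecting any under which an Accept and a Reject string meet in one state with the same remainder; add a state when all current targets are rejected. Accepting states are where Accept strings end.
a: 0a undefined. 0a->0: no, aabab/bab meet in 0 with "bab" left. Open state 1: 0a->1.
b: 0b undefined. 0b->0: ok.
aa: 1a undefined. 1a->0: no, aabab/bab meet in 1 with "b" left. 1a->1: ok.
ab: 1b undefined. 1b->0: no, babb/b meet in 0. 1b->1: no, babb/baa meet in 1. Open state 2: 1b->2.
aba: 2a undefined. 2a->0: no, aabab/b meet in 0. 2a->1: no, aabab/bab meet in 2. 2a->2: ok.
abb: 2b undefined. 2b->0: no, babb/b meet in 0. 2b->1: no, babb/baa meet in 1. 2b->2: no, babb/bab meet in 2. Open state 3: 2b->3.
abba: 3a undefined. 3a->0: ok.
abbb: 3b undefined. 3b->0: ok.
All examples now run through 4 states with every (state, symbol) defined. Accept strings end in {3}, Reject strings end in {0,1,2}; accept={3}.

states=4 start=0 accept={3} delta: 0a->1 0b->0 1a->1 1b->2 2a->2 2b->3 3a->0 3b->0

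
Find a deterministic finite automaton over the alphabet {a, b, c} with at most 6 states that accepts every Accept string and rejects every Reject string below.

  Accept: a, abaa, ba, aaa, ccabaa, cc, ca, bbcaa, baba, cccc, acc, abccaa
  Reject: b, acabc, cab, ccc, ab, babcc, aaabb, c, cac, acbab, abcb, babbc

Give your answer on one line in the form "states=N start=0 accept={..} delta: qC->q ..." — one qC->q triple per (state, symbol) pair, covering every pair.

State merging on the prefix tree: take the shortest (then alphabetical) example prefix whose next move is undefined and point that move at state 0, else 1, else 2, ...; a target is out if some Accept/Reject pair would then sit in one state with the same input left (inseparable). If every existing state is out, open a new one.
a: 0a undefined. 0a->0: ok.
b: 0b undefined. 0b->0: no, a/b meet in 0. Open state 1: 0b->1.
c: 0c undefined. 0c->0: no, a/ccc meet in 0. 0c->1: ok.
ba: 1a undefined. 1a->0: no, cc/acabc meet in 1 with "c" left. 1a->1: no, abaa/b meet in 1. Open state 2: 1a->2.
bb: 1b undefined. 1b->0: no, a/aaabb meet in 0. 1b->1: ok.
cc: 1c undefined. 1c->0: ok.
bab: 2b undefined. 2b->0: no, a/cab meet in 0. 2b->1: no, a/acabc meet in 0. 2b->2: no, ba/cab meet in 2. Open state 3: 2b->3.
cac: 2c undefined. 2c->0: no, a/cac meet in 0. 2c->1: ok.
abaa: 2a undefined. 2a->0: ok.
baba: 3a undefined. 3a->0: ok.
babb: 3b undefined. 3b->0: ok.
babc: 3c undefined. 3c->0: no, a/acabc meet in 0. 3c->1: no, a/babcc meet in 0. 3c->2: no, ba/acabc meet in 2. 3c->3: ok.
All examples now run through 4 states with every (state, symbol) defined. Accept strings end in {0,2}, Reject strings end in {1,3}; accept={0,2}.

states=4 start=0 accept={0,2} delta: 0a->0 0b->1 0c->1 1a->2 1b->1 1c->0 2a->0 2b->3 2c->1 3a->0 3b->0 3c->3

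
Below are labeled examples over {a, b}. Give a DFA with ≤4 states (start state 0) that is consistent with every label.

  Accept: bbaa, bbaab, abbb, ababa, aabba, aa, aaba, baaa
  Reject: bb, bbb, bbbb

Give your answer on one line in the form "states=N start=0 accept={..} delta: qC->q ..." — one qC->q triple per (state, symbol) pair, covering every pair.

State merging on the prefix tree: take the shortest (then alphabetical) example prefix whose next move is undefined and point that move at state 0, else 1, else 2, ...; a target is out if some Accept/Reject pair would then sit in one state with the same input left (inseparable). If every existing state is out, open a new one.
a: 0a undefined. 0a->0: no, abbb/bbb meet in 0 with "bbb" left. Open state 1: 0a->1.
b: 0b undefined. 0b->0: ok.
aa: 1a undefined. 1a->0: no, bbaa/bb meet in 0. 1a->1: ok.
ab: 1b undefined. 1b->0: no, bbaab/bb meet in 0. 1b->1: ok.
All examples now run through 2 states with every (state, symbol) defined. Accept strings end in {1}, Reject strings end in {0}; accept={1}.

states=2 start=0 accept={1} delta: 0a->1 0b->0 1a->1 1b->1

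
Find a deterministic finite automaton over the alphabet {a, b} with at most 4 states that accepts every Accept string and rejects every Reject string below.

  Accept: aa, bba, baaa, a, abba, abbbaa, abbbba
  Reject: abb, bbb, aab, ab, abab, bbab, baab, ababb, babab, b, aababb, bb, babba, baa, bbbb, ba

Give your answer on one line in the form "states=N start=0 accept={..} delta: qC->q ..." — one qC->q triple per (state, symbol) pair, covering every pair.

states=4 start=0 accept={0} delta: 0a->0 0b->1 1a->2 1b->3 2a->3 2b->2 3a->0 3b->3

Fold the examples into a partial DFA from state 0: repeatedly fix the first undefined (state, symbol) met by the shortest-then-alphabetical prefix, trying targets in increasing order and rejecting any under which an Accept and a Reject string meet in one state with the same remainder; add a state when all current targets are rejected. Accepting states are where Accept strings end.
a: 0a undefined. 0a->0: ok.
b: 0b undefined. 0b->0: no, aa/abb meet in 0. Open state 1: 0b->1.
ba: 1a undefined. 1a->0: no, aa/baa meet in 0. 1a->1: no, baaa/aab meet in 1. Open state 2: 1a->2.
bb: 1b undefined. 1b->0: no, aa/abb meet in 0. 1b->1: no, bba/ba meet in 2. 1b->2: no, bba/baa meet in 2 with "a" left. Open state 3: 1b->3.
baa: 2a undefined. 2a->0: no, aa/baa meet in 0. 2a->1: no, baaa/ba meet in 2. 2a->2: no, baaa/baa meet in 2. 2a->3: ok.
bab: 2b undefined. 2b->0: no, aa/abab meet in 0. 2b->1: no, bba/babba meet in 3 with "a" left. 2b->2: ok.
bba: 3a undefined. 3a->0: ok.
bbb: 3b undefined. 3b->0: no, aa/bbb meet in 0. 3b->1: no, abbbaa/abb meet in 3. 3b->2: no, abbbba/abb meet in 3. 3b->3: ok.
All examples now run through 4 states with every (state, symbol) defined. Accept strings end in {0}, Reject strings end in {1,2,3}; accept={0}.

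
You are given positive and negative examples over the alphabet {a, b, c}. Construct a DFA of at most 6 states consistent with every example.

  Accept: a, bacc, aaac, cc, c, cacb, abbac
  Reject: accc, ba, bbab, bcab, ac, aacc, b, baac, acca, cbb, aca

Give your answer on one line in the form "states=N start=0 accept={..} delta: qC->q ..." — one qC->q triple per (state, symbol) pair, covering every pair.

states=5 start=0 accept={0,1} delta: 0a->1 0b->2 0c->0 1a->2 1b->0 1c->3 2a->4 2b->2 2c->1 3a->2 3b->0 3c->1 4a->1 4b->2 4c->0

Fold the examples into a partial DFA from state 0: repeatedly fix the first undefined (state, symbol) met by the shortest-then-alphabetical prefix, trying targets in increasing order and rejecting any under which an Accept and a Reject string meet in one state with the same remainder; add a state when all current targets are rejected. Accepting states are where Accept strings end.
a: 0a undefined. 0a->0: no, aaac/ac meet in 0 with "c" left. Open state 1: 0a->1.
b: 0b undefined. 0b->0: no, a/ba meet in 1. 0b->1: no, a/b meet in 1. Open state 2: 0b->2.
c: 0c undefined. 0c->0: ok.
aa: 1a undefined. 1a->0: no, aaac/ac meet in 1 with "c" left. 1a->1: no, aaac/ac meet in 1 with "c" left. 1a->2: ok.
ab: 1b undefined. 1b->0: ok.
ac: 1c undefined. 1c->0: no, a/acca meet in 1. 1c->1: no, a/accc meet in 1. 1c->2: no, cacb/cbb meet in 2 with "b" left. Open state 3: 1c->3.
ba: 2a undefined. 2a->0: no, bacc/ba meet in 0. 2a->1: no, a/ba meet in 1. 2a->2: no, bacc/aacc meet in 2 with "cc" left. 2a->3: no, bacc/accc meet in 3 with "cc" left. Open state 4: 2a->4.
bb: 2b undefined. 2b->0: no, cc/bbab meet in 0. 2b->1: no, a/bbab meet in 1. 2b->2: ok.
bc: 2c undefined. 2c->0: no, cc/bcab meet in 0. 2c->1: ok.
aca: 3a undefined. 3a->0: no, cc/aca meet in 0. 3a->1: no, a/aca meet in 1. 3a->2: ok.
acc: 3c undefined. 3c->0: no, a/acca meet in 1. 3c->1: ok.
baa: 4a undefined. 4a->0: no, cc/baac meet in 0. 4a->1: ok.
bac: 4c undefined. 4c->0: ok.
bbab: 4b undefined. 4b->0: no, bacc/bbab meet in 0. 4b->1: no, a/bbab meet in 1. 4b->2: ok.
cacb: 3b undefined. 3b->0: ok.
All examples now run through 5 states with every (state, symbol) defined. Accept strings end in {0,1}, Reject strings end in {2,3,4}; accept={0,1}.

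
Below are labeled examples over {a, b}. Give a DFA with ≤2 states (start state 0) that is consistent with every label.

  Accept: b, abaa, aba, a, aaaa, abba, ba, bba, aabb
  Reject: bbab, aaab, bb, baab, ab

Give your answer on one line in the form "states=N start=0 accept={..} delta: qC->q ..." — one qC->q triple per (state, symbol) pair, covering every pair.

states=2 start=0 accept={1} delta: 0a->1 0b->1 1a->1 1b->0

Fold the examples into a partial DFA from state 0: repeatedly fix the first undefined (state, symbol) met by the shortest-then-alphabetical prefix, trying targets in increasing order and rejecting any under which an Accept and a Reject string meet in one state with the same remainder; add a state when all current targets are rejected. Accepting states are where Accept strings end.
a: 0a undefined. 0a->0: no, b/aaab meet in 0 with "b" left. Open state 1: 0a->1.
b: 0b undefined. 0b->0: no, b/bb meet in 0. 0b->1: ok.
aa: 1a undefined. 1a->0: no, aabb/aaab meet in 1 with "b" left. 1a->1: ok.
ab: 1b undefined. 1b->0: ok.
All examples now run through 2 states with every (state, symbol) defined. Accept strings end in {1}, Reject strings end in {0}; accept={1}.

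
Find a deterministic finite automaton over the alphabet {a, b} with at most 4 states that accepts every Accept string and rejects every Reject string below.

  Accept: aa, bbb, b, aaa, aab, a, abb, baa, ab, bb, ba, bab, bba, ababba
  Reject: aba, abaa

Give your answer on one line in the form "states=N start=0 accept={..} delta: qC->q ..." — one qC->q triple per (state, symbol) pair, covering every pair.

State merging on the prefix tree: take the shortest (then alphabetical) example prefix whose next move is undefined and point that move at state 0, else 1, else 2, ...; a target is out if some Accept/Reject pair would then sit in one state with the same input left (inseparable). If every existing state is out, open a new one.
a: 0a undefined. 0a->0: no, baa/abaa meet in 0 with "baa" left. Open state 1: 0a->1.
b: 0b undefined. 0b->0: ok.
aa: 1a undefined. 1a->0: ok.
ab: 1b undefined. 1b->0: no, aa/abaa meet in 0. 1b->1: no, aa/aba meet in 0. Open state 2: 1b->2.
aba: 2a undefined. 2a->0: no, aa/aba meet in 0. 2a->1: no, aa/abaa meet in 0. 2a->2: no, ab/aba meet in 2. Open state 3: 2a->3.
abb: 2b undefined. 2b->0: ok.
abaa: 3a undefined. 3a->0: no, aa/abaa meet in 0. 3a->1: no, aaa/abaa meet in 1. 3a->2: no, ab/abaa meet in 2. 3a->3: ok.
abab: 3b undefined. 3b->0: ok.
All examples now run through 4 states with every (state, symbol) defined. Accept strings end in {0,1,2}, Reject strings end in {3}; accept={0,1,2}.

states=4 start=0 accept={0,1,2} delta: 0a->1 0b->0 1a->0 1b->2 2a->3 2b->0 3a->3 3b->0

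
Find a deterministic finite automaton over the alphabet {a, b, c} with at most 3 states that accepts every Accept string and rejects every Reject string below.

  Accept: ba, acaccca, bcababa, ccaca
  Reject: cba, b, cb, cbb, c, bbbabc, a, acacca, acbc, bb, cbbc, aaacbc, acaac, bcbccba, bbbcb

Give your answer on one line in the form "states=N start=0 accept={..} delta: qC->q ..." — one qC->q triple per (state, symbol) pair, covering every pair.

Fold the examples into a partial DFA from state 0: repeatedly fix the first undefined (state, symbol) met by the shortest-then-alphabetical prefix, trying targets in increasing order and rejecting any under which an Accept and a Reject string meet in one state with the same remainder; add a state when all current targets are rejected. Accepting states are where Accept strings end.
a: 0a undefined. 0a->0: ok.
b: 0b undefined. 0b->0: no, ba/b meet in 0. Open state 1: 0b->1.
c: 0c undefined. 0c->0: no, ba/cba meet in 1 with "a" left. 0c->1: ok.
ba: 1a undefined. 1a->0: no, ba/a meet in 0. 1a->1: no, ba/b meet in 1. Open state 2: 1a->2.
bb: 1b undefined. 1b->0: ok.
bc: 1c undefined. 1c->0: ok.
acaa: 2a undefined. 2a->0: ok.
acac: 2c undefined. 2c->0: no, ba/acacca meet in 2. 2c->1: ok.
bbbab: 2b undefined. 2b->0: no, bcababa/cba meet in 0. 2b->1: ok.
All examples now run through 3 states with every (state, symbol) defined. Accept strings end in {2}, Reject strings end in {0,1}; accept={2}.

states=3 start=0 accept={2} delta: 0a->0 0b->1 0c->1 1a->2 1b->0 1c->0 2a->0 2b->1 2c->1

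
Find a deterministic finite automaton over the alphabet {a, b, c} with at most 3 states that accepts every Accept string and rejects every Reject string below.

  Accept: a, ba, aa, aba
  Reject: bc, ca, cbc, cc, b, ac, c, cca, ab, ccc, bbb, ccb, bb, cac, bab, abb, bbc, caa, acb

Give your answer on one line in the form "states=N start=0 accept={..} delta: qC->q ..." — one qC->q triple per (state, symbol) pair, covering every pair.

states=3 start=0 accept={0} delta: 0a->0 0b->1 0c->2 1a->0 1b->1 1c->1 2a->2 2b->1 2c->2

Grow the machine one transition at a time. Run the examples from 0; the earliest place one falls off (shortest prefix, ties alphabetical) gets sent to the lowest-numbered state that keeps every Accept/Reject pair distinguishable — a pair clashes when both reach the same state with identical unread suffix — and to a fresh state only if none does.
a: 0a undefined. 0a->0: ok.
b: 0b undefined. 0b->0: no, a/b meet in 0. Open state 1: 0b->1.
c: 0c undefined. 0c->0: no, a/ca meet in 0. 0c->1: no, ba/ca meet in 1 with "a" left. Open state 2: 0c->2.
ba: 1a undefined. 1a->0: ok.
bb: 1b undefined. 1b->0: no, a/bb meet in 0. 1b->1: ok.
bc: 1c undefined. 1c->0: no, a/bc meet in 0. 1c->1: ok.
ca: 2a undefined. 2a->0: no, a/ca meet in 0. 2a->1: no, a/caa meet in 0. 2a->2: ok.
cb: 2b undefined. 2b->0: no, a/acb meet in 0. 2b->1: ok.
cc: 2c undefined. 2c->0: no, a/cc meet in 0. 2c->1: no, a/cca meet in 0. 2c->2: ok.
All examples now run through 3 states with every (state, symbol) defined. Accept strings end in {0}, Reject strings end in {1,2}; accept={0}.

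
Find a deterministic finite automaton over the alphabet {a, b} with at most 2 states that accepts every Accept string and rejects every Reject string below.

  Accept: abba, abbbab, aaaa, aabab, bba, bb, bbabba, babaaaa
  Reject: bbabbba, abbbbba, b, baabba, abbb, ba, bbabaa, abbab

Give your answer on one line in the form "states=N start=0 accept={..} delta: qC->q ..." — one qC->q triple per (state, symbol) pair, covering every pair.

Grow the machine one transition at a time. Run the examples from 0; the earliest place one falls off (shortest prefix, ties alphabetical) gets sent to the lowest-numbered state that keeps every Accept/Reject pair distinguishable — a pair clashes when both reach the same state with identical unread suffix — and to a fresh state only if none does.
a: 0a undefined. 0a->0: ok.
b: 0b undefined. 0b->0: no, abba/bbabbba meet in 0. Open state 1: 0b->1.
ba: 1a undefined. 1a->0: no, abba/baabba meet in 1 with "ba" left. 1a->1: ok.
bb: 1b undefined. 1b->0: ok.
All examples now run through 2 states with every (state, symbol) defined. Accept strings end in {0}, Reject strings end in {1}; accept={0}.

states=2 start=0 accept={0} delta: 0a->0 0b->1 1a->1 1b->0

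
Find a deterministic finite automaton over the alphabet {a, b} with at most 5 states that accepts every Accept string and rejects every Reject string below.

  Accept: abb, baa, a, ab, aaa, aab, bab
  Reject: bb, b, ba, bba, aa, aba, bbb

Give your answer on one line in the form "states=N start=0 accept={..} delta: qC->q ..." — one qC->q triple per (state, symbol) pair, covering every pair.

states=4 start=0 accept={0,1} delta: 0a->1 0b->2 1a->3 1b->1 2a->3 2b->2 3a->0 3b->0

State merging on the prefix tree: take the shortest (then alphabetical) example prefix whose next move is undefined and point that move at state 0, else 1, else 2, ...; a target is out if some Accept/Reject pair would then sit in one state with the same input left (inseparable). If every existing state is out, open a new one.
a: 0a undefined. 0a->0: no, abb/bb meet in 0 with "bb" left. Open state 1: 0a->1.
b: 0b undefined. 0b->0: no, baa/aa meet in 1 with "a" left. 0b->1: no, abb/bbb meet in 1 with "bb" left. Open state 2: 0b->2.
aa: 1a undefined. 1a->0: no, aab/b meet in 2. 1a->1: no, a/aa meet in 1. 1a->2: no, aaa/ba meet in 2 with "a" left. Open state 3: 1a->3.
ab: 1b undefined. 1b->0: no, abb/b meet in 2. 1b->1: ok.
ba: 2a undefined. 2a->0: no, bab/b meet in 2. 2a->1: no, abb/ba meet in 1. 2a->2: no, baa/b meet in 2. 2a->3: ok.
bb: 2b undefined. 2b->0: no, abb/bba meet in 1. 2b->1: no, abb/bb meet in 1. 2b->2: ok.
aaa: 3a undefined. 3a->0: ok.
aab: 3b undefined. 3b->0: ok.
All examples now run through 4 states with every (state, symbol) defined. Accept strings end in {0,1}, Reject strings end in {2,3}; accept={0,1}.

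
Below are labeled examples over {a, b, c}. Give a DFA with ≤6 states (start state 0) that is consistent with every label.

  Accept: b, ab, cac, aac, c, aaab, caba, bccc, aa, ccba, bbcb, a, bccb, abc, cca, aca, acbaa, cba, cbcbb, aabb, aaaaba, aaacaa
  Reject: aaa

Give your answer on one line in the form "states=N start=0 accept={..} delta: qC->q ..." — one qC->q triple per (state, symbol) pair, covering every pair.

Fold the examples into a partial DFA from state 0: repeatedly fix the first undefined (state, symbol) met by the shortest-then-alphabetical prefix, trying targets in increasing order and rejecting any under which an Accept and a Reject string meet in one state with the same remainder; add a state when all current targets are rejected. Accepting states are where Accept strings end.
a: 0a undefined. 0a->0: no, aa/aaa meet in 0. Open state 1: 0a->1.
b: 0b undefined. 0b->0: ok.
c: 0c undefined. 0c->0: ok.
aa: 1a undefined. 1a->0: no, ccba/aaa meet in 1. 1a->1: no, aa/aaa meet in 1. Open state 2: 1a->2.
ab: 1b undefined. 1b->0: ok.
ac: 1c undefined. 1c->0: ok.
aaa: 2a undefined. 2a->0: no, b/aaa meet in 0. 2a->1: no, caba/aaa meet in 1. 2a->2: no, aa/aaa meet in 2. Open state 3: 2a->3.
aab: 2b undefined. 2b->0: ok.
aac: 2c undefined. 2c->0: ok.
aaaa: 3a undefined. 3a->0: ok.
aaab: 3b undefined. 3b->0: ok.
aaac: 3c undefined. 3c->0: ok.
All examples now run through 4 states with every (state, symbol) defined. Accept strings end in {0,1,2}, Reject strings end in {3}; accept={0,1,2}.

states=4 start=0 accept={0,1,2} delta: 0a->1 0b->0 0c->0 1a->2 1b->0 1c->0 2a->3 2b->0 2c->0 3a->0 3b->0 3c->0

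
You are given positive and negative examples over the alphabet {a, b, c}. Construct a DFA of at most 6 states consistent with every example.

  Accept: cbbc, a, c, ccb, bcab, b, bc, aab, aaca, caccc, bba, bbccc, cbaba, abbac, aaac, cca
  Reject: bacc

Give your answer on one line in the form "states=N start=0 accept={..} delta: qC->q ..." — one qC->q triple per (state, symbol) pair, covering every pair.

states=3 start=0 accept={0,1} delta: 0a->0 0b->0 0c->1 1a->0 1b->0 1c->2 2a->0 2b->0 2c->0

Grow the machine one transition at a time. Run the examples from 0; the earliest place one falls off (shortest prefix, ties alphabetical) gets sent to the lowest-numbered state that keeps every Accept/Reject pair distinguishable — a pair clashes when both reach the same state with identical unread suffix — and to a fresh state only if none does.
a: 0a undefined. 0a->0: ok.
b: 0b undefined. 0b->0: ok.
c: 0c undefined. 0c->0: no, cbbc/bacc meet in 0. Open state 1: 0c->1.
ca: 1a undefined. 1a->0: ok.
cb: 1b undefined. 1b->0: ok.
cc: 1c undefined. 1c->0: no, a/bacc meet in 0. 1c->1: no, cbbc/bacc meet in 1. Open state 2: 1c->2.
cca: 2a undefined. 2a->0: ok.
ccb: 2b undefined. 2b->0: ok.
bbccc: 2c undefined. 2c->0: ok.
All examples now run through 3 states with every (state, symbol) defined. Accept strings end in {0,1}, Reject strings end in {2}; accept={0,1}.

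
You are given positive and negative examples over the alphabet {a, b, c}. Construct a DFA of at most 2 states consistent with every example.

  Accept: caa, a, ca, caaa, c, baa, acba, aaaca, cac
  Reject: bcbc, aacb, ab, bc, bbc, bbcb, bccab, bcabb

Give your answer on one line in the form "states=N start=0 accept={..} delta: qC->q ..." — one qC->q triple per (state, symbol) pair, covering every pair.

Grow the machine one transition at a time. Run the examples from 0; the earliest place one falls off (shortest prefix, ties alphabetical) gets sent to the lowest-numbered state that keeps every Accept/Reject pair distinguishable — a pair clashes when both reach the same state with identical unread suffix — and to a fresh state only if none does.
a: 0a undefined. 0a->0: ok.
b: 0b undefined. 0b->0: no, a/ab meet in 0. Open state 1: 0b->1.
c: 0c undefined. 0c->0: ok.
ba: 1a undefined. 1a->0: ok.
bb: 1b undefined. 1b->0: no, caa/bbc meet in 0. 1b->1: ok.
bc: 1c undefined. 1c->0: no, caa/bcbc meet in 0. 1c->1: ok.
All examples now run through 2 states with every (state, symbol) defined. Accept strings end in {0}, Reject strings end in {1}; accept={0}.

states=2 start=0 accept={0} delta: 0a->0 0b->1 0c->0 1a->0 1b->1 1c->1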